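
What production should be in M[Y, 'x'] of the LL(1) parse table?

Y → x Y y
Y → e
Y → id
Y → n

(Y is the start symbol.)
To find M[Y, 'x'], we find productions for Y where 'x' is in the predict set (PREDICT(N → α) = (FIRST(α) \ {ε}) ∪ (FOLLOW(N) if α ⇒* ε)).

Y → x Y y: PREDICT = { 'x' }
  'x' is in predict set, so this production goes in M[Y, 'x']
Y → e: PREDICT = { 'e' }
Y → id: PREDICT = { 'id' }
Y → n: PREDICT = { 'n' }

M[Y, 'x'] = Y → x Y y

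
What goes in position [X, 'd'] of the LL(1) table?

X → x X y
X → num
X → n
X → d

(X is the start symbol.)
To find M[X, 'd'], we find productions for X where 'd' is in the predict set (PREDICT(N → α) = (FIRST(α) \ {ε}) ∪ (FOLLOW(N) if α ⇒* ε)).

X → x X y: PREDICT = { 'x' }
X → num: PREDICT = { 'num' }
X → n: PREDICT = { 'n' }
X → d: PREDICT = { 'd' }
  'd' is in predict set, so this production goes in M[X, 'd']

M[X, 'd'] = X → d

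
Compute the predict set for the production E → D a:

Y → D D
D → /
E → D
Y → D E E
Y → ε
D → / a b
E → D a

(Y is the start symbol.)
{ '/' }

PREDICT(E → D a) = (FIRST(RHS) \ {ε}) ∪ (FOLLOW(E) if ε ∈ FIRST(RHS), i.e. RHS ⇒* ε)
FIRST(D) = { '/' }
FIRST(D a) = { '/' }
ε ∉ FIRST(D a), so FOLLOW(E) is not added.
PREDICT(E → D a) = { '/' }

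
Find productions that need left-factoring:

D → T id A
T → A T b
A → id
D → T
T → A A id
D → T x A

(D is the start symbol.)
Left-factoring is needed when two productions for the same non-terminal
share a common prefix on the right-hand side.

Productions for D:
  D → T id A
  D → T
  D → T x A
Productions for T:
  T → A T b
  T → A A id

Found common prefix 'T' in productions for D
Found common prefix 'A' in productions for T

Answer: Yes, D has productions with common prefix 'T'; T has productions with common prefix 'A'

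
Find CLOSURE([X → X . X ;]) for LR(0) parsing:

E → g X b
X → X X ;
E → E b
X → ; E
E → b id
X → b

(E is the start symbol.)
Start with: [X → X . X ;]
  [X → X . X ;] has the dot before X: add [X → . X X ;], [X → . ; E], [X → . b]
No further items can be added.

CLOSURE = { [X → . ; E], [X → . X X ;], [X → . b], [X → X . X ;] }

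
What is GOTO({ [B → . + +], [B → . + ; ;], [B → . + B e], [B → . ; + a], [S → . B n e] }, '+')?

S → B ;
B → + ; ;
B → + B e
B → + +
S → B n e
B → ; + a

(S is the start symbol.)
{ [B → + . +], [B → + . ; ;], [B → + . B e], [B → . + +], [B → . + ; ;], [B → . + B e], [B → . ; + a] }

GOTO(I, '+') = CLOSURE({ [A → αX.β] : [A → α.Xβ] ∈ I, X = '+' })

Items with dot before '+', with the dot advanced:
  [B → . + +] → [B → + . +]
  [B → . + ; ;] → [B → + . ; ;]
  [B → . + B e] → [B → + . B e]
Closure of the advanced items:
  [B → + . B e] has the dot before B: add [B → . + ; ;], [B → . + B e], [B → . + +], [B → . ; + a]

GOTO = { [B → + . +], [B → + . ; ;], [B → + . B e], [B → . + +], [B → . + ; ;], [B → . + B e], [B → . ; + a] }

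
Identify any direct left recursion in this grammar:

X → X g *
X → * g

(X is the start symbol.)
Yes, X is left-recursive

Direct left recursion occurs when N → N α for some non-terminal N (the right-hand side begins with the left-hand side itself).

X → X g *: LEFT RECURSIVE (starts with X)
X → * g: starts with '*'

The grammar has direct left recursion on: X.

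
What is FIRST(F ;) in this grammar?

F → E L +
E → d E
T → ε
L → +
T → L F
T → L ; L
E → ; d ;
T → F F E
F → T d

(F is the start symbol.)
{ '+', ';', 'd' }

FIRST sets of the non-terminals involved (from the grammar, by fixed-point iteration):
  FIRST(F) = { '+', ';', 'd' }

To compute FIRST(F ;), process the symbols left to right:
Symbol F is a non-terminal. Add FIRST(F) \ {ε} = { '+', ';', 'd' }
F is not nullable (ε ∉ FIRST(F)), so stop here.
FIRST(F ;) = { '+', ';', 'd' }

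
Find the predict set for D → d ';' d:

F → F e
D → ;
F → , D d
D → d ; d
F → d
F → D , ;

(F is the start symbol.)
PREDICT(D → d ';' d) = (FIRST(RHS) \ {ε}) ∪ (FOLLOW(D) if ε ∈ FIRST(RHS), i.e. RHS ⇒* ε)
FIRST(d ';' d) = { 'd' }
ε ∉ FIRST(d ';' d), so FOLLOW(D) is not added.
PREDICT(D → d ';' d) = { 'd' }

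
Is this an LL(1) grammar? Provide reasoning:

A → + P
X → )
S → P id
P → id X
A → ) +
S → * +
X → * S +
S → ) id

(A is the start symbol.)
Yes, the grammar is LL(1).

A grammar is LL(1) if for each non-terminal N with multiple productions, the predict sets of those productions are pairwise disjoint, where PREDICT(N → α) = (FIRST(α) \ {ε}) ∪ (FOLLOW(N) if α ⇒* ε).

Relevant sets:
  FIRST(P) = { 'id' }

For A:
  PREDICT(A → '+' P) = { '+' }
  PREDICT(A → ')' '+') = { ')' }
For X:
  PREDICT(X → ')') = { ')' }
  PREDICT(X → '*' S '+') = { '*' }
For S:
  PREDICT(S → P id) = { 'id' }
  PREDICT(S → '*' '+') = { '*' }
  PREDICT(S → ')' id) = { ')' }
P has a single production, so nothing to check there.

All predict sets are disjoint. The grammar IS LL(1).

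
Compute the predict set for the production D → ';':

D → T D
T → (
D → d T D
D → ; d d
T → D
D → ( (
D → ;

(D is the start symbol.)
{ ';' }

PREDICT(D → ';') = (FIRST(RHS) \ {ε}) ∪ (FOLLOW(D) if ε ∈ FIRST(RHS), i.e. RHS ⇒* ε)
FIRST(';') = { ';' }
ε ∉ FIRST(';'), so FOLLOW(D) is not added.
PREDICT(D → ';') = { ';' }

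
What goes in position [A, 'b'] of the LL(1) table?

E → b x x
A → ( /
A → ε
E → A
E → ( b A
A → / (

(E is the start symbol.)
Empty (error entry)

To find M[A, 'b'], we find productions for A where 'b' is in the predict set (PREDICT(N → α) = (FIRST(α) \ {ε}) ∪ (FOLLOW(N) if α ⇒* ε)).

Relevant sets:
  FOLLOW(A) = { $ }

A → ( /: PREDICT = { '(' }
A → ε: PREDICT = { $ }
A → / (: PREDICT = { '/' }

M[A, 'b'] is empty (no production applies)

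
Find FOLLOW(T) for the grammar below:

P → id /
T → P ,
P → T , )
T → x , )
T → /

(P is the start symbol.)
In P → T , ): T is followed by ',' ')', add FIRST(',' ')') \ {ε} = { ',' }

Taking the union: FOLLOW(T) = { ',' }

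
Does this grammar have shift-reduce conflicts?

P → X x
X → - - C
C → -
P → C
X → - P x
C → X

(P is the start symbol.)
A shift-reduce conflict occurs when an LR(0) state has both:
  - a complete (reduce) item [A → α .] (dot at the end), and
  - a shift item [B → β . c γ] (dot before a terminal).

Augment with P' → P and build the canonical LR(0) collection (I0 = CLOSURE({[P' → . P]}), then GOTO on every symbol after a dot until no new states appear). It has 10 states:
  I0: { [C → . -], [C → . X], [P → . C], [P → . X x], [P' → . P], [X → . - - C], [X → . - P x] }  — shift
  I1: { [C → - .], [C → . -], [C → . X], [P → . C], [P → . X x], [X → - . - C], [X → - . P x], [X → . - - C], [X → . - P x] }  — shift, reduce
  I2: { [P → C .] }  — reduce
  I3: { [P' → P .] }  — accept
  I4: { [C → X .], [P → X . x] }  — shift, reduce
  I5: { [P → X x .] }  — reduce
  I6: { [C → - .], [C → . -], [C → . X], [P → . C], [P → . X x], [X → - - . C], [X → - . - C], [X → - . P x], [X → . - - C], [X → . - P x] }  — shift, reduce
  I7: { [X → - P . x] }  — shift
  I8: { [X → - P x .] }  — reduce
  I9: { [P → C .], [X → - - C .] }  — 2 reduces

I1 contains reduce item [C → - .] and shift items [C → . -], [X → . - - C], [X → - . - C], [X → . - P x] — shift-reduce conflict.
I4 contains reduce item [C → X .] and shift item [P → X . x] — shift-reduce conflict.
I6 contains reduce item [C → - .] and shift items [C → . -], [X → . - - C], [X → - . - C], [X → . - P x] — shift-reduce conflict.

Answer: Yes — I1: [C → - .] vs [C → . -]; I4: [C → X .] vs [P → X . x]; I6: [C → - .] vs [C → . -]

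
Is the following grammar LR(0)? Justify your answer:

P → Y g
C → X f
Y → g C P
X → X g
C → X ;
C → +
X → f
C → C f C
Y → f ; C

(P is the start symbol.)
A grammar is LR(0) if no state in the canonical LR(0) collection has:
  - both a shift item (dot before a terminal) and a complete item (shift-reduce conflict), or
  - two or more complete items (reduce-reduce conflict; the accept item [P' → P .] counts as a complete item here).

Augment with P' → P and build the canonical LR(0) collection (I0 = CLOSURE({[P' → . P]}), then GOTO on every symbol after a dot until no new states appear). It has 19 states:
  I0: { [P → . Y g], [P' → . P], [Y → . f ; C], [Y → . g C P] }  — shift
  I1: { [P' → P .] }  — accept
  I2: { [P → Y . g] }  — shift
  I3: { [Y → f . ; C] }  — shift
  I4: { [C → . +], [C → . C f C], [C → . X ;], [C → . X f], [X → . X g], [X → . f], [Y → g . C P] }  — shift
  I5: { [C → + .] }  — reduce
  I6: { [C → C . f C], [P → . Y g], [Y → . f ; C], [Y → . g C P], [Y → g C . P] }  — shift
  I7: { [C → X . ;], [C → X . f], [X → X . g] }  — shift
  I8: { [X → f .] }  — reduce
  I9: { [C → X ; .] }  — reduce
  I10: { [C → X f .] }  — reduce
  I11: { [X → X g .] }  — reduce
  I12: { [Y → g C P .] }  — reduce
  I13: { [C → . +], [C → . C f C], [C → . X ;], [C → . X f], [C → C f . C], [X → . X g], [X → . f], [Y → f . ; C] }  — shift
  I14: { [C → . +], [C → . C f C], [C → . X ;], [C → . X f], [X → . X g], [X → . f], [Y → f ; . C] }  — shift
  I15: { [C → C . f C], [C → C f C .] }  — shift, reduce
  I16: { [C → . +], [C → . C f C], [C → . X ;], [C → . X f], [C → C f . C], [X → . X g], [X → . f] }  — shift
  I17: { [C → C . f C], [Y → f ; C .] }  — shift, reduce
  I18: { [P → Y g .] }  — reduce

Conflict in state I15:
  Shift-reduce conflict between [C → C f C .] and [C → C . f C]
So the grammar is NOT LR(0).

Answer: No. Shift-reduce conflict between [C → C f C .] and [C → C . f C]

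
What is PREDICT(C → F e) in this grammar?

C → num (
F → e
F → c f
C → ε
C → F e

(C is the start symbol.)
PREDICT(C → F e) = (FIRST(RHS) \ {ε}) ∪ (FOLLOW(C) if ε ∈ FIRST(RHS), i.e. RHS ⇒* ε)
FIRST(F) = { 'c', 'e' }
FIRST(F e) = { 'c', 'e' }
ε ∉ FIRST(F e), so FOLLOW(C) is not added.
PREDICT(C → F e) = { 'c', 'e' }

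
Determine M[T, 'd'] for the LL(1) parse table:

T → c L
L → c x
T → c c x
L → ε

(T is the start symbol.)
To find M[T, 'd'], we find productions for T where 'd' is in the predict set (PREDICT(N → α) = (FIRST(α) \ {ε}) ∪ (FOLLOW(N) if α ⇒* ε)).

T → c L: PREDICT = { 'c' }
T → c c x: PREDICT = { 'c' }

M[T, 'd'] is empty (no production applies)

Answer: Empty (error entry)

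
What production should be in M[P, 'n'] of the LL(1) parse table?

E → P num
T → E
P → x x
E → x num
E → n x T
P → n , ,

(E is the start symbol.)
P → n , ,

To find M[P, 'n'], we find productions for P where 'n' is in the predict set (PREDICT(N → α) = (FIRST(α) \ {ε}) ∪ (FOLLOW(N) if α ⇒* ε)).

P → x x: PREDICT = { 'x' }
P → n , ,: PREDICT = { 'n' }
  'n' is in predict set, so this production goes in M[P, 'n']

M[P, 'n'] = P → n , ,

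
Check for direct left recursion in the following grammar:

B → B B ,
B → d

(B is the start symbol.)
Direct left recursion occurs when N → N α for some non-terminal N (the right-hand side begins with the left-hand side itself).

B → B B ,: LEFT RECURSIVE (starts with B)
B → d: starts with d

The grammar has direct left recursion on: B.

Answer: Yes, B is left-recursive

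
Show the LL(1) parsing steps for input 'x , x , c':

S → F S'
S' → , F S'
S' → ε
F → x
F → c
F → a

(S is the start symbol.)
LL(1) parsing maintains a stack (initially the start symbol over $) and the input. At each step: if the stack top is a terminal, match it against the current input token; if it is a non-terminal N, replace it with the RHS of M[N, lookahead] (the unique production whose predict set contains the lookahead).

Stack is shown with the top on the left.

Stack     Input        Action
-----------------------------
S $       x , x , c $  output S → F S'
F S' $    x , x , c $  output F → x
x S' $    x , x , c $  match 'x'
S' $      , x , c $    output S' → , F S'
, F S' $  , x , c $    match ','
F S' $    x , c $      output F → x
x S' $    x , c $      match 'x'
S' $      , c $        output S' → , F S'
, F S' $  , c $        match ','
F S' $    c $          output F → c
c S' $    c $          match 'c'
S' $      $            output S' → ε
$         $            accept

The string is accepted.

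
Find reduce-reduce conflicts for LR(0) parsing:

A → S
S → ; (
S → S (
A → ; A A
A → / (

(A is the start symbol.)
No reduce-reduce conflicts

A reduce-reduce conflict occurs when an LR(0) state has two complete items [A → α .] and [B → β .] — both call for a reduction, and with no lookahead the parser cannot choose between them.

Augment with A' → A and build the canonical LR(0) collection (I0 = CLOSURE({[A' → . A]}), then GOTO on every symbol after a dot until no new states appear). It has 10 states:
  I0: { [A → . / (], [A → . ; A A], [A → . S], [A' → . A], [S → . ; (], [S → . S (] }  — shift
  I1: { [A → / . (] }  — shift
  I2: { [A → . / (], [A → . ; A A], [A → . S], [A → ; . A A], [S → . ; (], [S → . S (], [S → ; . (] }  — shift
  I3: { [A' → A .] }  — accept
  I4: { [A → S .], [S → S . (] }  — shift, reduce
  I5: { [S → S ( .] }  — reduce
  I6: { [S → ; ( .] }  — reduce
  I7: { [A → . / (], [A → . ; A A], [A → . S], [A → ; A . A], [S → . ; (], [S → . S (] }  — shift
  I8: { [A → ; A A .] }  — reduce
  I9: { [A → / ( .] }  — reduce

No state contains more than one complete item.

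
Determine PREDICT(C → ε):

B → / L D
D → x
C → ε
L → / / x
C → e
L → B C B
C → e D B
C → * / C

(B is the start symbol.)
{ '/' }

PREDICT(C → ε) = (FIRST(RHS) \ {ε}) ∪ (FOLLOW(C) if ε ∈ FIRST(RHS), i.e. RHS ⇒* ε)
The right-hand side is ε (FIRST(ε) = { ε }), so the predict set is FOLLOW(C) = { '/' }
PREDICT(C → ε) = { '/' }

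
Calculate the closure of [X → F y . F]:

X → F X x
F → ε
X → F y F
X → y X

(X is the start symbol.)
Start with: [X → F y . F]
  [X → F y . F] has the dot before F: add [F → .]
No further items can be added.

CLOSURE = { [F → .], [X → F y . F] }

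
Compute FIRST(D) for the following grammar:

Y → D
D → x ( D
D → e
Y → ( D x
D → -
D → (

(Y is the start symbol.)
To compute FIRST(D), examine every production with D on the left-hand side, reading each right-hand side left to right until a non-nullable symbol is reached.

From D → x ( D:
  - x is a terminal: add 'x' and stop
From D → e:
  - e is a terminal: add 'e' and stop
From D → -:
  - '-' is a terminal: add '-' and stop
From D → (:
  - '(' is a terminal: add '(' and stop

Collecting: FIRST(D) = { '(', '-', 'e', 'x' }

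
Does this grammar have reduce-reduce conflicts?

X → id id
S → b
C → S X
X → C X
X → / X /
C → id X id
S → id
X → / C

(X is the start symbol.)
Yes — I8: [S → id .] vs [X → id id .]

Augment with X' → X and build the canonical LR(0) collection (I0 = CLOSURE({[X' → . X]}), then GOTO on every symbol after a dot until no new states appear). It has 15 states:
  I0: { [C → . S X], [C → . id X id], [S → . b], [S → . id], [X → . / C], [X → . / X /], [X → . C X], [X → . id id], [X' → . X] }  — shift
  I1: { [C → . S X], [C → . id X id], [S → . b], [S → . id], [X → . / C], [X → . / X /], [X → . C X], [X → . id id], [X → / . C], [X → / . X /] }  — shift
  I2: { [C → . S X], [C → . id X id], [S → . b], [S → . id], [X → . / C], [X → . / X /], [X → . C X], [X → . id id], [X → C . X] }  — shift
  I3: { [C → . S X], [C → . id X id], [C → S . X], [S → . b], [S → . id], [X → . / C], [X → . / X /], [X → . C X], [X → . id id] }  — shift
  I4: { [X' → X .] }  — accept
  I5: { [S → b .] }  — reduce
  I6: { [C → . S X], [C → . id X id], [C → id . X id], [S → . b], [S → . id], [S → id .], [X → . / C], [X → . / X /], [X → . C X], [X → . id id], [X → id . id] }  — shift, reduce
  I7: { [C → id X . id] }  — shift
  I8: { [C → . S X], [C → . id X id], [C → id . X id], [S → . b], [S → . id], [S → id .], [X → . / C], [X → . / X /], [X → . C X], [X → . id id], [X → id . id], [X → id id .] }  — shift, 2 reduces
  I9: { [C → id X id .] }  — reduce
  I10: { [C → S X .] }  — reduce
  I11: { [X → C X .] }  — reduce
  I12: { [C → . S X], [C → . id X id], [S → . b], [S → . id], [X → . / C], [X → . / X /], [X → . C X], [X → . id id], [X → / C .], [X → C . X] }  — shift, reduce
  I13: { [X → / X . /] }  — shift
  I14: { [X → / X / .] }  — reduce

I8 contains complete items [S → id .], [X → id id .] — reduce-reduce conflict.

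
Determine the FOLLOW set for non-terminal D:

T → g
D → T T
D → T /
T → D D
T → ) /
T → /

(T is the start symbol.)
In T → D D: D is followed by D, add FIRST(D) \ {ε} = { ')', '/', 'g' }
In T → D D: D is at the end, add FOLLOW(T)

The FOLLOW sets referred to above (computed the same way, to a fixed point):
  FOLLOW(T) = { $, ')', '/', 'g' }

Taking the union: FOLLOW(D) = { $, ')', '/', 'g' }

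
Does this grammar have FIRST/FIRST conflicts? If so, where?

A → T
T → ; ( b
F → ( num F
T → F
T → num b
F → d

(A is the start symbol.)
No FIRST/FIRST conflicts.

FIRST sets of the non-terminals at (or reachable through a nullable prefix from) the front of some alternative:
  FIRST(F) = { '(', 'd' }

Productions for T:
  T → ; ( b: FIRST = { ';' }
  T → F: FIRST = { '(', 'd' }
  T → num b: FIRST = { 'num' }
Productions for F:
  F → ( num F: FIRST = { '(' }
  F → d: FIRST = { 'd' }
A has only one production, so no FIRST/FIRST conflict is possible there.

All alternatives of each non-terminal have pairwise disjoint FIRST sets.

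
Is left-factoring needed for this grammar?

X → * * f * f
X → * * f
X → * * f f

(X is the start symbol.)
Left-factoring is needed when two productions for the same non-terminal
share a common prefix on the right-hand side.

Productions for X:
  X → * * f * f
  X → * * f
  X → * * f f

Found common prefix '* * f' in productions for X

Answer: Yes, X has productions with common prefix '* * f'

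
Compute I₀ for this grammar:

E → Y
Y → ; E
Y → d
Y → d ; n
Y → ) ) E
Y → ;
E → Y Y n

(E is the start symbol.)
First, augment the grammar with E' → E
I₀ = CLOSURE({ [E' → . E] }):
  [E' → . E] has the dot before E: add [E → . Y], [E → . Y Y n]
  [E → . Y] has the dot before Y: add [Y → . ; E], [Y → . d], [Y → . d ; n], [Y → . ) ) E], [Y → . ;]
No further items can be added.

I₀ = { [E → . Y Y n], [E → . Y], [E' → . E], [Y → . ) ) E], [Y → . ; E], [Y → . ;], [Y → . d ; n], [Y → . d] }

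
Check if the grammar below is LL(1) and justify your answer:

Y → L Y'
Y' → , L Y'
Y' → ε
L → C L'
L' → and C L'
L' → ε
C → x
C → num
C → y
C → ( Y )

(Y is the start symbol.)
Relevant sets:
  FOLLOW(Y') = { $, ')' }
  FOLLOW(L') = { $, ')', ',' }

For Y':
  PREDICT(Y' → ',' L Y') = { ',' }
  PREDICT(Y' → ε) = { $, ')' }
For L':
  PREDICT(L' → and C L') = { 'and' }
  PREDICT(L' → ε) = { $, ')', ',' }
For C:
  PREDICT(C → x) = { 'x' }
  PREDICT(C → num) = { 'num' }
  PREDICT(C → y) = { 'y' }
  PREDICT(C → '(' Y ')') = { '(' }
Y, L have a single production, so nothing to check there.

All predict sets are disjoint. The grammar IS LL(1).

Answer: Yes, the grammar is LL(1).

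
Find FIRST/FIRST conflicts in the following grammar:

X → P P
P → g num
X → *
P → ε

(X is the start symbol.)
No FIRST/FIRST conflicts.

A FIRST/FIRST conflict occurs when two productions N → α and N → β for the same non-terminal have FIRST(α) ∩ FIRST(β) ≠ ∅ (with ε ∈ FIRST of a nullable right-hand side, so two nullable alternatives also conflict).

FIRST sets of the non-terminals at (or reachable through a nullable prefix from) the front of some alternative:
  FIRST(P) = { 'g', ε }

Productions for X:
  X → P P: FIRST = { 'g', ε }
  X → *: FIRST = { '*' }
Productions for P:
  P → g num: FIRST = { 'g' }
  P → ε: FIRST = { ε }

All alternatives of each non-terminal have pairwise disjoint FIRST sets.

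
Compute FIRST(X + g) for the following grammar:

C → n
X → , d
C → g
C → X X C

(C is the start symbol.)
FIRST sets of the non-terminals involved (from the grammar, by fixed-point iteration):
  FIRST(X) = { ',' }

To compute FIRST(X + g), process the symbols left to right:
Symbol X is a non-terminal. Add FIRST(X) \ {ε} = { ',' }
X is not nullable (ε ∉ FIRST(X)), so stop here.
FIRST(X + g) = { ',' }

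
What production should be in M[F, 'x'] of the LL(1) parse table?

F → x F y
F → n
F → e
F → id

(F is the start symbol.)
To find M[F, 'x'], we find productions for F where 'x' is in the predict set (PREDICT(N → α) = (FIRST(α) \ {ε}) ∪ (FOLLOW(N) if α ⇒* ε)).

F → x F y: PREDICT = { 'x' }
  'x' is in predict set, so this production goes in M[F, 'x']
F → n: PREDICT = { 'n' }
F → e: PREDICT = { 'e' }
F → id: PREDICT = { 'id' }

M[F, 'x'] = F → x F y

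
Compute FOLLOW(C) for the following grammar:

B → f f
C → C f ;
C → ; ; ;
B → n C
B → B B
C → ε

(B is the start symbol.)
To compute FOLLOW(C), find every occurrence of C on a right-hand side N → α C β: add FIRST(β) \ {ε}, and if β is empty or nullable also add FOLLOW(N). Iterate to a fixed point.

In C → C f ;: C is followed by f ';', add FIRST(f ';') \ {ε} = { 'f' }
In B → n C: C is at the end, add FOLLOW(B)

The FOLLOW sets referred to above (computed the same way, to a fixed point):
  FOLLOW(B) = { $, 'f', 'n' }

Taking the union: FOLLOW(C) = { $, 'f', 'n' }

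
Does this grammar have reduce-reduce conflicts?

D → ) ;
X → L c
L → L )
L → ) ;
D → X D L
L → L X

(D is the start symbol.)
Augment with D' → D and build the canonical LR(0) collection (I0 = CLOSURE({[D' → . D]}), then GOTO on every symbol after a dot until no new states appear). It has 13 states:
  I0: { [D → . ) ;], [D → . X D L], [D' → . D], [L → . ) ;], [L → . L )], [L → . L X], [X → . L c] }  — shift
  I1: { [D → ) . ;], [L → ) . ;] }  — shift
  I2: { [D' → D .] }  — accept
  I3: { [L → . ) ;], [L → . L )], [L → . L X], [L → L . )], [L → L . X], [X → . L c], [X → L . c] }  — shift
  I4: { [D → . ) ;], [D → . X D L], [D → X . D L], [L → . ) ;], [L → . L )], [L → . L X], [X → . L c] }  — shift
  I5: { [D → X D . L], [L → . ) ;], [L → . L )], [L → . L X] }  — shift
  I6: { [L → ) . ;] }  — shift
  I7: { [D → X D L .], [L → . ) ;], [L → . L )], [L → . L X], [L → L . )], [L → L . X], [X → . L c] }  — shift, reduce
  I8: { [L → ) . ;], [L → L ) .] }  — shift, reduce
  I9: { [L → L X .] }  — reduce
  I10: { [L → ) ; .] }  — reduce
  I11: { [X → L c .] }  — reduce
  I12: { [D → ) ; .], [L → ) ; .] }  — 2 reduces

I12 contains complete items [D → ) ; .], [L → ) ; .] — reduce-reduce conflict.

Answer: Yes — I12: [D → ) ; .] vs [L → ) ; .]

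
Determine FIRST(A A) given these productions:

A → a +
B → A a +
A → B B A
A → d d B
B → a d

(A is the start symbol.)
FIRST sets of the non-terminals involved (from the grammar, by fixed-point iteration):
  FIRST(A) = { 'a', 'd' }

To compute FIRST(A A), process the symbols left to right:
Symbol A is a non-terminal. Add FIRST(A) \ {ε} = { 'a', 'd' }
A is not nullable (ε ∉ FIRST(A)), so stop here.
FIRST(A A) = { 'a', 'd' }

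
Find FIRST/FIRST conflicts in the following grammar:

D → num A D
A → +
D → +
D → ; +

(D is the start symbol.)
No FIRST/FIRST conflicts.

Productions for D:
  D → num A D: FIRST = { 'num' }
  D → +: FIRST = { '+' }
  D → ; +: FIRST = { ';' }
A has only one production, so no FIRST/FIRST conflict is possible there.

All alternatives of each non-terminal have pairwise disjoint FIRST sets.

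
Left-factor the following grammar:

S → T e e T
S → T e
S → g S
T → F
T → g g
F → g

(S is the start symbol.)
Left-factoring transforms A → αβ₁ | αβ₂ into A → αA' and A' → β₁ | β₂
(α is the longest common prefix among the alternatives). Repeat until
no nonterminal has two alternatives with a common prefix.

Round 1: S has alternatives sharing prefix 'T e'. Introduce S': S → T e S'
  Add: S' → e T
  Add: S' → ε

No remaining common prefixes — done.

Resulting grammar:
S → T e S'
S' → e T
S' → ε
S → g S
T → F
T → g g
F → g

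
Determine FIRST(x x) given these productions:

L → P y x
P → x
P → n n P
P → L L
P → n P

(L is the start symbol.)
To compute FIRST(x x), process the symbols left to right:
Symbol x is a terminal. Add 'x' and stop.
FIRST(x x) = { 'x' }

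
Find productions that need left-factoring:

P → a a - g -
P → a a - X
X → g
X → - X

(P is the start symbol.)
Yes, P has productions with common prefix 'a a -'

Left-factoring is needed when two productions for the same non-terminal
share a common prefix on the right-hand side.

Productions for P:
  P → a a - g -
  P → a a - X
Productions for X:
  X → g
  X → - X

Found common prefix 'a a -' in productions for P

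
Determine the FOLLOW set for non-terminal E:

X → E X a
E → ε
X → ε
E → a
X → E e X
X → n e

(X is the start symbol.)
To compute FOLLOW(E), find every occurrence of E on a right-hand side N → α E β: add FIRST(β) \ {ε}, and if β is empty or nullable also add FOLLOW(N). Iterate to a fixed point.

In X → E X a: E is followed by X a, add FIRST(X a) \ {ε} = { 'a', 'e', 'n' }
In X → E e X: E is followed by e X, add FIRST(e X) \ {ε} = { 'e' }

Taking the union: FOLLOW(E) = { 'a', 'e', 'n' }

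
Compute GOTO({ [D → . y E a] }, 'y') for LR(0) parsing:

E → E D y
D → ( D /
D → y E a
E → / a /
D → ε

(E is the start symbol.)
{ [D → y . E a], [E → . / a /], [E → . E D y] }

GOTO(I, 'y') = CLOSURE({ [A → αX.β] : [A → α.Xβ] ∈ I, X = 'y' })

Items with dot before 'y', with the dot advanced:
  [D → . y E a] → [D → y . E a]
Closure of the advanced items:
  [D → y . E a] has the dot before E: add [E → . E D y], [E → . / a /]

GOTO = { [D → y . E a], [E → . / a /], [E → . E D y] }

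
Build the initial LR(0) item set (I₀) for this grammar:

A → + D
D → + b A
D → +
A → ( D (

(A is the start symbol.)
First, augment the grammar with A' → A
I₀ = CLOSURE({ [A' → . A] }):
  [A' → . A] has the dot before A: add [A → . + D], [A → . ( D (]
No further items can be added.

I₀ = { [A → . ( D (], [A → . + D], [A' → . A] }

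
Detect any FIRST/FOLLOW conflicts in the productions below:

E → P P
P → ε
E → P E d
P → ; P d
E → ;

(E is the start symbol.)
Nullable non-terminals: E, P.
FIRST sets used below: FIRST(P) = { ';', ε }, FIRST(E) = { ';', 'd', ε }

E: nullable alternative(s) E → P P; FOLLOW(E) = { $, 'd' }
  E → P P: FIRST \ {ε} = { ';' } — this is the only nullable alternative, skip
  E → P E d: FIRST \ {ε} = { ';', 'd' } — overlaps FOLLOW(E) on { 'd' }: CONFLICT
  E → ;: FIRST \ {ε} = { ';' } — disjoint from FOLLOW(E)

P: nullable alternative(s) P → ε; FOLLOW(P) = { $, ';', 'd' }
  P → ε: FIRST \ {ε} = { } — this is the only nullable alternative, skip
  P → ; P d: FIRST \ {ε} = { ';' } — overlaps FOLLOW(P) on { ';' }: CONFLICT

So the grammar has 2 FIRST/FOLLOW conflicts (marked CONFLICT above).

Answer: Yes. E → P E d with FOLLOW(E) on { 'd' }; P → ';' P d with FOLLOW(P) on { ';' }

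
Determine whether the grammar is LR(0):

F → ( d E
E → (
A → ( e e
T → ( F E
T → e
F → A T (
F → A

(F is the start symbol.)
No. Shift-reduce conflict between [F → A .] and [T → . ( F E]

Augment with F' → F and build the canonical LR(0) collection (I0 = CLOSURE({[F' → . F]}), then GOTO on every symbol after a dot until no new states appear). It has 15 states:
  I0: { [A → . ( e e], [F → . ( d E], [F → . A T (], [F → . A], [F' → . F] }  — shift
  I1: { [A → ( . e e], [F → ( . d E] }  — shift
  I2: { [F → A . T (], [F → A .], [T → . ( F E], [T → . e] }  — shift, reduce
  I3: { [F' → F .] }  — accept
  I4: { [A → . ( e e], [F → . ( d E], [F → . A T (], [F → . A], [T → ( . F E] }  — shift
  I5: { [F → A T . (] }  — shift
  I6: { [T → e .] }  — reduce
  I7: { [F → A T ( .] }  — reduce
  I8: { [E → . (], [T → ( F . E] }  — shift
  I9: { [E → ( .] }  — reduce
  I10: { [T → ( F E .] }  — reduce
  I11: { [E → . (], [F → ( d . E] }  — shift
  I12: { [A → ( e . e] }  — shift
  I13: { [A → ( e e .] }  — reduce
  I14: { [F → ( d E .] }  — reduce

Conflict in state I2:
  Shift-reduce conflict between [F → A .] and [T → . ( F E]
So the grammar is NOT LR(0).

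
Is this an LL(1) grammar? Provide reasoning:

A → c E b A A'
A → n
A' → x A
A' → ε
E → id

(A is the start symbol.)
No. Predict set conflict for A': { 'x' }

Relevant sets:
  FOLLOW(A') = { $, 'x' }

For A:
  PREDICT(A → c E b A A') = { 'c' }
  PREDICT(A → n) = { 'n' }
For A':
  PREDICT(A' → x A) = { 'x' }
  PREDICT(A' → ε) = { $, 'x' }
E has a single production, so nothing to check there.

Conflict found: Predict set conflict for A': { 'x' }
The grammar is NOT LL(1).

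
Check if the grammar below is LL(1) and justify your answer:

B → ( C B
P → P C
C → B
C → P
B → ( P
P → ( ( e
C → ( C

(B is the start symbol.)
Relevant sets:
  FIRST(P) = { '(' }
  FIRST(B) = { '(' }

For B:
  PREDICT(B → '(' C B) = { '(' }
  PREDICT(B → '(' P) = { '(' }
For P:
  PREDICT(P → P C) = { '(' }
  PREDICT(P → '(' '(' e) = { '(' }
For C:
  PREDICT(C → B) = { '(' }
  PREDICT(C → P) = { '(' }
  PREDICT(C → '(' C) = { '(' }

Conflict found: Predict set conflict for B: { '(' }
The grammar is NOT LL(1).

Answer: No. Predict set conflict for B: { '(' }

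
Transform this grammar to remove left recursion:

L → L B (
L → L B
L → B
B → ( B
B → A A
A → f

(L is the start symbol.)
L is directly left-recursive. The standard transformation for
  A → A α₁ | ... | A α_m | β₁ | ... | β_n
is
  A  → β₁ A' | ... | β_n A'
  A' → α₁ A' | ... | α_m A' | ε

L → B becomes L → B L'
L → L B ( becomes L' → B ( L'
L → L B becomes L' → B L'
Add L' → ε

Productions for other non-terminals are unchanged:
  B → ( B
  B → A A
  A → f

Resulting grammar:
L → B L'
L' → B ( L'
L' → B L'
L' → ε
B → ( B
B → A A
A → f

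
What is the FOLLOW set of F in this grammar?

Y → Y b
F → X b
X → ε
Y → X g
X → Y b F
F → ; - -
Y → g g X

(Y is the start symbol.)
To compute FOLLOW(F), find every occurrence of F on a right-hand side N → α F β: add FIRST(β) \ {ε}, and if β is empty or nullable also add FOLLOW(N). Iterate to a fixed point.

In X → Y b F: F is at the end, add FOLLOW(X)

The FOLLOW sets referred to above (computed the same way, to a fixed point):
  FOLLOW(X) = { $, 'b', 'g' }

Taking the union: FOLLOW(F) = { $, 'b', 'g' }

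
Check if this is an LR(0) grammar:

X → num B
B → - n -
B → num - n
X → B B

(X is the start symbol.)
A grammar is LR(0) if no state in the canonical LR(0) collection has:
  - both a shift item (dot before a terminal) and a complete item (shift-reduce conflict), or
  - two or more complete items (reduce-reduce conflict; the accept item [X' → X .] counts as a complete item here).

Augment with X' → X and build the canonical LR(0) collection (I0 = CLOSURE({[X' → . X]}), then GOTO on every symbol after a dot until no new states appear). It has 14 states:
  I0: { [B → . - n -], [B → . num - n], [X → . B B], [X → . num B], [X' → . X] }  — shift
  I1: { [B → - . n -] }  — shift
  I2: { [B → . - n -], [B → . num - n], [X → B . B] }  — shift
  I3: { [X' → X .] }  — accept
  I4: { [B → . - n -], [B → . num - n], [B → num . - n], [X → num . B] }  — shift
  I5: { [B → - . n -], [B → num - . n] }  — shift
  I6: { [X → num B .] }  — reduce
  I7: { [B → num . - n] }  — shift
  I8: { [B → num - . n] }  — shift
  I9: { [B → num - n .] }  — reduce
  I10: { [B → - n . -], [B → num - n .] }  — shift, reduce
  I11: { [B → - n - .] }  — reduce
  I12: { [X → B B .] }  — reduce
  I13: { [B → - n . -] }  — shift

Conflict in state I10:
  Shift-reduce conflict between [B → num - n .] and [B → - n . -]
So the grammar is NOT LR(0).

Answer: No. Shift-reduce conflict between [B → num - n .] and [B → - n . -]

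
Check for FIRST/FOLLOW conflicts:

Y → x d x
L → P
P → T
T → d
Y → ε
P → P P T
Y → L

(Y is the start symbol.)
No FIRST/FOLLOW conflicts.

A FIRST/FOLLOW conflict occurs when a non-terminal N has a nullable alternative N → β (β ⇒* ε) and another alternative N → α with FIRST(α) ∩ FOLLOW(N) ≠ ∅: on such a lookahead the parser cannot decide between expanding α and letting N vanish via β.

Nullable non-terminals: Y.
FIRST sets used below: FIRST(L) = { 'd' }

Y: nullable alternative(s) Y → ε; FOLLOW(Y) = { $ }
  Y → x d x: FIRST \ {ε} = { 'x' } — disjoint from FOLLOW(Y)
  Y → ε: FIRST \ {ε} = { } — this is the only nullable alternative, skip
  Y → L: FIRST \ {ε} = { 'd' } — disjoint from FOLLOW(Y)

L, P, T have no nullable alternative, so no FIRST/FOLLOW check is needed there.

No FIRST/FOLLOW conflicts found.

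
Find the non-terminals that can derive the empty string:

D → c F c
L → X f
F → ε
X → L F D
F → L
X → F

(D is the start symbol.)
A non-terminal is nullable if it can derive ε (the empty string): either it has an ε-production, or it has a production whose right-hand side consists entirely of nullable non-terminals.

ε-productions: F → ε
So F is immediately nullable.
X → F: every symbol on the right is nullable, so X is nullable too.
No further non-terminal can be added: every production for the remaining non-terminals contains a terminal or a non-nullable non-terminal.
Nullable = { 'F', 'X' }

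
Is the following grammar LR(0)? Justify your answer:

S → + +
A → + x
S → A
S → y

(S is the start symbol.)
Yes, the grammar is LR(0)

Augment with S' → S and build the canonical LR(0) collection (I0 = CLOSURE({[S' → . S]}), then GOTO on every symbol after a dot until no new states appear). It has 7 states:
  I0: { [A → . + x], [S → . + +], [S → . A], [S → . y], [S' → . S] }  — shift
  I1: { [A → + . x], [S → + . +] }  — shift
  I2: { [S → A .] }  — reduce
  I3: { [S' → S .] }  — accept
  I4: { [S → y .] }  — reduce
  I5: { [S → + + .] }  — reduce
  I6: { [A → + x .] }  — reduce

Every state is either a pure shift/goto state or contains exactly one complete item and nothing to shift — no conflicts. The grammar is LR(0).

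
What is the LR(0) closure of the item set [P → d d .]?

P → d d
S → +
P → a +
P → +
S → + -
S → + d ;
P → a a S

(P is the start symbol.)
Start with: [P → d d .]
The dot is at the end, so nothing is added.

CLOSURE = { [P → d d .] }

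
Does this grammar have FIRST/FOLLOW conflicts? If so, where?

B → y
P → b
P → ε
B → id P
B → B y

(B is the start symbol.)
No FIRST/FOLLOW conflicts.

A FIRST/FOLLOW conflict occurs when a non-terminal N has a nullable alternative N → β (β ⇒* ε) and another alternative N → α with FIRST(α) ∩ FOLLOW(N) ≠ ∅: on such a lookahead the parser cannot decide between expanding α and letting N vanish via β.

Nullable non-terminals: P.

P: nullable alternative(s) P → ε; FOLLOW(P) = { $, 'y' }
  P → b: FIRST \ {ε} = { 'b' } — disjoint from FOLLOW(P)
  P → ε: FIRST \ {ε} = { } — this is the only nullable alternative, skip

B has no nullable alternative, so no FIRST/FOLLOW check is needed there.

No FIRST/FOLLOW conflicts found.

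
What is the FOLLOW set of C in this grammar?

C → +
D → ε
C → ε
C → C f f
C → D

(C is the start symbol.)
{ $, 'f' }

To compute FOLLOW(C), find every occurrence of C on a right-hand side N → α C β: add FIRST(β) \ {ε}, and if β is empty or nullable also add FOLLOW(N). Iterate to a fixed point.

C is the start symbol, so $ ∈ FOLLOW(C).
In C → C f f: C is followed by f f, add FIRST(f f) \ {ε} = { 'f' }

Taking the union: FOLLOW(C) = { $, 'f' }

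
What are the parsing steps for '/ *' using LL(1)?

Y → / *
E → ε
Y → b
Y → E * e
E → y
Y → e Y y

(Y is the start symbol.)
LL(1) parsing maintains a stack (initially the start symbol over $) and the input. At each step: if the stack top is a terminal, match it against the current input token; if it is a non-terminal N, replace it with the RHS of M[N, lookahead] (the unique production whose predict set contains the lookahead).

Stack is shown with the top on the left.

Stack  Input  Action
--------------------
Y $    / * $  output Y → / *
/ * $  / * $  match '/'
* $    * $    match '*'
$      $      accept

The string is accepted.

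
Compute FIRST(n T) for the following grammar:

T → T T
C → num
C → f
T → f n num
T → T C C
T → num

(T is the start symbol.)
{ 'n' }

To compute FIRST(n T), process the symbols left to right:
Symbol n is a terminal. Add 'n' and stop.
FIRST(n T) = { 'n' }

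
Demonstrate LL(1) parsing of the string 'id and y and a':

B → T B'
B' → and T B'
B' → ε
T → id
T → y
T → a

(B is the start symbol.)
Stack is shown with the top on the left.

Stack       Input             Action
------------------------------------
B $         id and y and a $  output B → T B'
T B' $      id and y and a $  output T → id
id B' $     id and y and a $  match 'id'
B' $        and y and a $     output B' → and T B'
and T B' $  and y and a $     match 'and'
T B' $      y and a $         output T → y
y B' $      y and a $         match 'y'
B' $        and a $           output B' → and T B'
and T B' $  and a $           match 'and'
T B' $      a $               output T → a
a B' $      a $               match 'a'
B' $        $                 output B' → ε
$           $                 accept

The string is accepted.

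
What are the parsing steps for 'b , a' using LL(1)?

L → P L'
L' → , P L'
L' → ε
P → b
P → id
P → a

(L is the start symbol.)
LL(1) parsing maintains a stack (initially the start symbol over $) and the input. At each step: if the stack top is a terminal, match it against the current input token; if it is a non-terminal N, replace it with the RHS of M[N, lookahead] (the unique production whose predict set contains the lookahead).

Stack is shown with the top on the left.

Stack     Input    Action
-------------------------
L $       b , a $  output L → P L'
P L' $    b , a $  output P → b
b L' $    b , a $  match 'b'
L' $      , a $    output L' → , P L'
, P L' $  , a $    match ','
P L' $    a $      output P → a
a L' $    a $      match 'a'
L' $      $        output L' → ε
$         $        accept

The string is accepted.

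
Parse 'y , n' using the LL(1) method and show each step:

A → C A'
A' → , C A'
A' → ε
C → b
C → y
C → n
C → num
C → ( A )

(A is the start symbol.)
LL(1) parsing maintains a stack (initially the start symbol over $) and the input. At each step: if the stack top is a terminal, match it against the current input token; if it is a non-terminal N, replace it with the RHS of M[N, lookahead] (the unique production whose predict set contains the lookahead).

Stack is shown with the top on the left.

Stack     Input    Action
-------------------------
A $       y , n $  output A → C A'
C A' $    y , n $  output C → y
y A' $    y , n $  match 'y'
A' $      , n $    output A' → , C A'
, C A' $  , n $    match ','
C A' $    n $      output C → n
n A' $    n $      match 'n'
A' $      $        output A' → ε
$         $        accept

The string is accepted.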